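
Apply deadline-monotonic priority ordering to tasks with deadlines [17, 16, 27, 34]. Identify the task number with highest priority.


Sort tasks by relative deadline (ascending):
  Task 2: deadline = 16
  Task 1: deadline = 17
  Task 3: deadline = 27
  Task 4: deadline = 34
Priority order (highest first): [2, 1, 3, 4]
Highest priority task = 2

2


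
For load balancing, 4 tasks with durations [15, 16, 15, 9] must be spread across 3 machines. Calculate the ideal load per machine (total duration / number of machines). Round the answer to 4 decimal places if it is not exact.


Total processing time = 15 + 16 + 15 + 9 = 55
Number of machines = 3
Ideal balanced load = 55 / 3 = 18.3333

18.3333


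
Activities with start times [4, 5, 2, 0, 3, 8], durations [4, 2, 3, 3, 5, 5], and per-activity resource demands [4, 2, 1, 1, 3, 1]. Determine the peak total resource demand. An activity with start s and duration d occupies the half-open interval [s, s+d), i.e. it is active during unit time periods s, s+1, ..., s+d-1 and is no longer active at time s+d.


Each activity i is active on [start_i, start_i + duration_i).
Compute total resource usage per time slot:
  t=0: active resources = [1], total = 1
  t=1: active resources = [1], total = 1
  t=2: active resources = [1, 1], total = 2
  t=3: active resources = [1, 3], total = 4
  t=4: active resources = [4, 1, 3], total = 8
  t=5: active resources = [4, 2, 3], total = 9
  t=6: active resources = [4, 2, 3], total = 9
  t=7: active resources = [4, 3], total = 7
  t=8: active resources = [1], total = 1
  t=9: active resources = [1], total = 1
  t=10: active resources = [1], total = 1
  t=11: active resources = [1], total = 1
  t=12: active resources = [1], total = 1
Peak resource demand = 9

9


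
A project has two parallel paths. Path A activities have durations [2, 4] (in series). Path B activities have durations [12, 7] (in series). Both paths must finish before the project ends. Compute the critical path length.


Path A total = 2 + 4 = 6
Path B total = 12 + 7 = 19
Critical path = longest path = max(6, 19) = 19

19


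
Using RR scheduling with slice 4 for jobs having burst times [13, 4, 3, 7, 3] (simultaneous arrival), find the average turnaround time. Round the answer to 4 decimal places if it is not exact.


Time quantum = 4
Execution trace:
  J1 runs 4 units, time = 4
  J2 runs 4 units, time = 8
  J3 runs 3 units, time = 11
  J4 runs 4 units, time = 15
  J5 runs 3 units, time = 18
  J1 runs 4 units, time = 22
  J4 runs 3 units, time = 25
  J1 runs 4 units, time = 29
  J1 runs 1 units, time = 30
Finish times: [30, 8, 11, 25, 18]
Average turnaround = 92/5 = 18.4

18.4


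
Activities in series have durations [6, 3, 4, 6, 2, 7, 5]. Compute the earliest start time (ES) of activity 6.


Activity 6 starts after activities 1 through 5 complete.
Predecessor durations: [6, 3, 4, 6, 2]
ES = 6 + 3 + 4 + 6 + 2 = 21

21


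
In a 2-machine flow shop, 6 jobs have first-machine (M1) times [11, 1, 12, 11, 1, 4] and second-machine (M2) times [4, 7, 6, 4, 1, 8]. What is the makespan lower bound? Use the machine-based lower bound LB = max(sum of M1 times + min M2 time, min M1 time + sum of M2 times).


LB1 = sum(M1 times) + min(M2 times) = 40 + 1 = 41
LB2 = min(M1 times) + sum(M2 times) = 1 + 30 = 31
Lower bound = max(LB1, LB2) = max(41, 31) = 41

41


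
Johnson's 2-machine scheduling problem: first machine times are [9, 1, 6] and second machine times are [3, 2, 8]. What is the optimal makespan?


Apply Johnson's rule:
  Group 1 (a <= b): [(2, 1, 2), (3, 6, 8)]
  Group 2 (a > b): [(1, 9, 3)]
Optimal job order: [2, 3, 1]
Schedule:
  Job 2: M1 done at 1, M2 done at 3
  Job 3: M1 done at 7, M2 done at 15
  Job 1: M1 done at 16, M2 done at 19
Makespan = 19

19


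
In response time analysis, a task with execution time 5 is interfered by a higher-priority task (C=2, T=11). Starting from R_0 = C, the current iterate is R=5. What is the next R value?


R_next = C + ceil(R_prev / T_hp) * C_hp
ceil(5 / 11) = ceil(0.4545) = 1
Interference = 1 * 2 = 2
R_next = 5 + 2 = 7

7


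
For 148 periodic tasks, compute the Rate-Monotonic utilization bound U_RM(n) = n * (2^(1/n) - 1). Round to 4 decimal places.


Compute 2^(1/148) = 1.0046944113
Subtract 1: 1.0046944113 - 1 = 0.0046944113
Multiply by n: 148 * 0.0046944113 = 0.6947728724
Round to 4 dp: 0.6948

0.6948


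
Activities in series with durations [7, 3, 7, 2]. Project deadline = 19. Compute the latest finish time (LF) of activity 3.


LF(activity 3) = deadline - sum of successor durations
Successors: activities 4 through 4 with durations [2]
Sum of successor durations = 2
LF = 19 - 2 = 17

17


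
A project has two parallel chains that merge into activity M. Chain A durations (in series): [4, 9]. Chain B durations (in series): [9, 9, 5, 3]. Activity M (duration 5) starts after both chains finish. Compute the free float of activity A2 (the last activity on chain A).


ES(A2) = sum of predecessors on chain A = 4
EF(A2) = ES + duration = 4 + 9 = 13
Successor of A2 is M. ES(M) = max(sum(A), sum(B)) = max(13, 26) = 26
Free float = ES(successor) - EF(current) = 26 - 13 = 13

13


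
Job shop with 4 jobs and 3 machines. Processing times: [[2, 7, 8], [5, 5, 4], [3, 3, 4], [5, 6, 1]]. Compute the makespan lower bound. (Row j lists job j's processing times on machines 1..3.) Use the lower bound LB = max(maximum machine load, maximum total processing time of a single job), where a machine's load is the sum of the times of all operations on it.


Machine loads:
  Machine 1: 2 + 5 + 3 + 5 = 15
  Machine 2: 7 + 5 + 3 + 6 = 21
  Machine 3: 8 + 4 + 4 + 1 = 17
Max machine load = 21
Job totals:
  Job 1: 17
  Job 2: 14
  Job 3: 10
  Job 4: 12
Max job total = 17
Lower bound = max(21, 17) = 21

21


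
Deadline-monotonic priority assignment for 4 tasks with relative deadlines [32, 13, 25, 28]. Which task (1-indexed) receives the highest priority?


Sort tasks by relative deadline (ascending):
  Task 2: deadline = 13
  Task 3: deadline = 25
  Task 4: deadline = 28
  Task 1: deadline = 32
Priority order (highest first): [2, 3, 4, 1]
Highest priority task = 2

2


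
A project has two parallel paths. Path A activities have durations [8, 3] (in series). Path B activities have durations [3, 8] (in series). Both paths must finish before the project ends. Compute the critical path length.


Path A total = 8 + 3 = 11
Path B total = 3 + 8 = 11
Critical path = longest path = max(11, 11) = 11

11


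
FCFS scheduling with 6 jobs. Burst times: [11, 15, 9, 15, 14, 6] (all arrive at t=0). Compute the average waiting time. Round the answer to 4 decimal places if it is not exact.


FCFS order (as given): [11, 15, 9, 15, 14, 6]
Waiting times:
  Job 1: wait = 0
  Job 2: wait = 11
  Job 3: wait = 26
  Job 4: wait = 35
  Job 5: wait = 50
  Job 6: wait = 64
Sum of waiting times = 186
Average waiting time = 186/6 = 31.0

31.0


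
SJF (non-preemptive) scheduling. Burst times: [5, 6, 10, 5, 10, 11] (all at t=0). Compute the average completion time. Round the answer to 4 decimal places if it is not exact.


SJF order (ascending): [5, 5, 6, 10, 10, 11]
Completion times:
  Job 1: burst=5, C=5
  Job 2: burst=5, C=10
  Job 3: burst=6, C=16
  Job 4: burst=10, C=26
  Job 5: burst=10, C=36
  Job 6: burst=11, C=47
Average completion = 140/6 = 23.3333

23.3333


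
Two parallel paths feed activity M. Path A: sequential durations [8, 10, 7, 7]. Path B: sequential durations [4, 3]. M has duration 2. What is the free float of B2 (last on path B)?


ES(B2) = sum of predecessors on chain B = 4
EF(B2) = ES + duration = 4 + 3 = 7
Successor of B2 is M. ES(M) = max(sum(A), sum(B)) = max(32, 7) = 32
Free float = ES(successor) - EF(current) = 32 - 7 = 25

25


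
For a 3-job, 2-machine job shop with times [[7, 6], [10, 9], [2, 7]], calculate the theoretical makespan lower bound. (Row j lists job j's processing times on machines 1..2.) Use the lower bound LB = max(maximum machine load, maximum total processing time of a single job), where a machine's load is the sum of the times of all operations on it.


Machine loads:
  Machine 1: 7 + 10 + 2 = 19
  Machine 2: 6 + 9 + 7 = 22
Max machine load = 22
Job totals:
  Job 1: 13
  Job 2: 19
  Job 3: 9
Max job total = 19
Lower bound = max(22, 19) = 22

22


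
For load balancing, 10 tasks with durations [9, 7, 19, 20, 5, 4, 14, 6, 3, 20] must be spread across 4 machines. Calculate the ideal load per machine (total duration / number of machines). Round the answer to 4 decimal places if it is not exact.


Total processing time = 9 + 7 + 19 + 20 + 5 + 4 + 14 + 6 + 3 + 20 = 107
Number of machines = 4
Ideal balanced load = 107 / 4 = 26.75

26.75


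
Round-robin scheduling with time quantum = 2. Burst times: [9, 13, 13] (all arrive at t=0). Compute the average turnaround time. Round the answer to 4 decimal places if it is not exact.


Time quantum = 2
Execution trace:
  J1 runs 2 units, time = 2
  J2 runs 2 units, time = 4
  J3 runs 2 units, time = 6
  J1 runs 2 units, time = 8
  J2 runs 2 units, time = 10
  J3 runs 2 units, time = 12
  J1 runs 2 units, time = 14
  J2 runs 2 units, time = 16
  J3 runs 2 units, time = 18
  J1 runs 2 units, time = 20
  J2 runs 2 units, time = 22
  J3 runs 2 units, time = 24
  J1 runs 1 units, time = 25
  J2 runs 2 units, time = 27
  J3 runs 2 units, time = 29
  J2 runs 2 units, time = 31
  J3 runs 2 units, time = 33
  J2 runs 1 units, time = 34
  J3 runs 1 units, time = 35
Finish times: [25, 34, 35]
Average turnaround = 94/3 = 31.3333

31.3333


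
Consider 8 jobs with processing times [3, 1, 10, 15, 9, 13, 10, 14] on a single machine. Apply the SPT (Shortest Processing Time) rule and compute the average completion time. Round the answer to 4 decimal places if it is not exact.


Sort jobs by processing time (SPT order): [1, 3, 9, 10, 10, 13, 14, 15]
Compute completion times sequentially:
  Job 1: processing = 1, completes at 1
  Job 2: processing = 3, completes at 4
  Job 3: processing = 9, completes at 13
  Job 4: processing = 10, completes at 23
  Job 5: processing = 10, completes at 33
  Job 6: processing = 13, completes at 46
  Job 7: processing = 14, completes at 60
  Job 8: processing = 15, completes at 75
Sum of completion times = 255
Average completion time = 255/8 = 31.875

31.875


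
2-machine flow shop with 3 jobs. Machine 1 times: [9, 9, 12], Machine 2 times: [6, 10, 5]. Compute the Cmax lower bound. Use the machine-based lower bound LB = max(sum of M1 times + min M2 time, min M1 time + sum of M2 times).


LB1 = sum(M1 times) + min(M2 times) = 30 + 5 = 35
LB2 = min(M1 times) + sum(M2 times) = 9 + 21 = 30
Lower bound = max(LB1, LB2) = max(35, 30) = 35

35


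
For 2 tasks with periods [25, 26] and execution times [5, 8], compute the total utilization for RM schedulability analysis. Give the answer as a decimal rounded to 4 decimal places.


Compute individual utilizations (exact fractions):
  Task 1: C/T = 5/25 = 1/5 (approx. 0.2)
  Task 2: C/T = 8/26 = 4/13 (approx. 0.3077)
Total utilization U = 1/5 + 4/13 = 33/65
Rounded to 4 decimal places: U = 0.5077
RM (Liu & Layland) bound for 2 tasks = 0.828427; compare with U = 33/65 (approx. 0.507692)
U <= bound, so schedulable by RM sufficient condition.

0.5077


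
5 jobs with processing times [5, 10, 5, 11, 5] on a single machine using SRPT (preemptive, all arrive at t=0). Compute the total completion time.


Since all jobs arrive at t=0, SRPT equals SPT ordering.
SPT order: [5, 5, 5, 10, 11]
Completion times:
  Job 1: p=5, C=5
  Job 2: p=5, C=10
  Job 3: p=5, C=15
  Job 4: p=10, C=25
  Job 5: p=11, C=36
Total completion time = 5 + 10 + 15 + 25 + 36 = 91

91


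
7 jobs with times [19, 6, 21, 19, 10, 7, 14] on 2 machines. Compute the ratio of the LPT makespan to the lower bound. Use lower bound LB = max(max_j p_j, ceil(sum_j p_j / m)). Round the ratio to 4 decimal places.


LPT order: [21, 19, 19, 14, 10, 7, 6]
Machine loads after assignment: [51, 45]
LPT makespan = 51
Lower bound = max(max_job, ceil(total/2)) = max(21, 48) = 48
Ratio = 51 / 48 = 1.0625

1.0625


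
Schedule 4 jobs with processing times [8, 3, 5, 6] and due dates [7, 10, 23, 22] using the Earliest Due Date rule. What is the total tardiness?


Sort by due date (EDD order): [(8, 7), (3, 10), (6, 22), (5, 23)]
Compute completion times and tardiness:
  Job 1: p=8, d=7, C=8, tardiness=max(0,8-7)=1
  Job 2: p=3, d=10, C=11, tardiness=max(0,11-10)=1
  Job 3: p=6, d=22, C=17, tardiness=max(0,17-22)=0
  Job 4: p=5, d=23, C=22, tardiness=max(0,22-23)=0
Total tardiness = 2

2


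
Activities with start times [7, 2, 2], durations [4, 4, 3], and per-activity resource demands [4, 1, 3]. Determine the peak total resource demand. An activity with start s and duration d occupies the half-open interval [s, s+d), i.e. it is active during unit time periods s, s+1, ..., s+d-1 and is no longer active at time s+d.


Each activity i is active on [start_i, start_i + duration_i).
Compute total resource usage per time slot:
  t=0: active resources = [], total = 0
  t=1: active resources = [], total = 0
  t=2: active resources = [1, 3], total = 4
  t=3: active resources = [1, 3], total = 4
  t=4: active resources = [1, 3], total = 4
  t=5: active resources = [1], total = 1
  t=6: active resources = [], total = 0
  t=7: active resources = [4], total = 4
  t=8: active resources = [4], total = 4
  t=9: active resources = [4], total = 4
  t=10: active resources = [4], total = 4
Peak resource demand = 4

4


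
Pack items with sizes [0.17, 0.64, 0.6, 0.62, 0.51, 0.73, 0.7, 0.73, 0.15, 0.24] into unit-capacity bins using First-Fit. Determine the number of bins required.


Place items sequentially using First-Fit:
  Item 0.17 -> new Bin 1
  Item 0.64 -> Bin 1 (now 0.81)
  Item 0.6 -> new Bin 2
  Item 0.62 -> new Bin 3
  Item 0.51 -> new Bin 4
  Item 0.73 -> new Bin 5
  Item 0.7 -> new Bin 6
  Item 0.73 -> new Bin 7
  Item 0.15 -> Bin 1 (now 0.96)
  Item 0.24 -> Bin 2 (now 0.84)
Total bins used = 7

7


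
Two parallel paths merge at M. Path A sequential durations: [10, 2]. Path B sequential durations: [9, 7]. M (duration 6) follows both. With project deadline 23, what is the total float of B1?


Forward pass: ES(B1) = sum of predecessors on chain B = 0
EF = ES + duration = 0 + 9 = 9
Backward pass: LF(M) = deadline = 23; LS(M) = 23 - 6 = 17
LF(B1) = LS(M) - sum(successors on chain B) = 17 - 7 = 10
LS = LF - duration = 10 - 9 = 1
Total float = LS - ES = 1 - 0 = 1

1


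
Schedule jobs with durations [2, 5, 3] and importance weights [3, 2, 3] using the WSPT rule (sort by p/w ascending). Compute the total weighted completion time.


Compute p/w ratios and sort ascending (WSPT): [(2, 3), (3, 3), (5, 2)]
Compute weighted completion times:
  Job (p=2,w=3): C=2, w*C=3*2=6
  Job (p=3,w=3): C=5, w*C=3*5=15
  Job (p=5,w=2): C=10, w*C=2*10=20
Total weighted completion time = 41

41


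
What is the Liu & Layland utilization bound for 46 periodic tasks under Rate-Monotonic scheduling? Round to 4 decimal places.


Compute 2^(1/46) = 1.0151825180
Subtract 1: 1.0151825180 - 1 = 0.0151825180
Multiply by n: 46 * 0.0151825180 = 0.6983958280
Round to 4 dp: 0.6984

0.6984


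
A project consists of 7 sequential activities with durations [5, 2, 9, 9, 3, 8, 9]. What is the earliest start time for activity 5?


Activity 5 starts after activities 1 through 4 complete.
Predecessor durations: [5, 2, 9, 9]
ES = 5 + 2 + 9 + 9 = 25

25


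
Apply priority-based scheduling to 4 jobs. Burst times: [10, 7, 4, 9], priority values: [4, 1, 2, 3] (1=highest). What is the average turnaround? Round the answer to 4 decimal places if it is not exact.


Sort by priority (ascending = highest first):
Order: [(1, 7), (2, 4), (3, 9), (4, 10)]
Completion times:
  Priority 1, burst=7, C=7
  Priority 2, burst=4, C=11
  Priority 3, burst=9, C=20
  Priority 4, burst=10, C=30
Average turnaround = 68/4 = 17.0

17.0


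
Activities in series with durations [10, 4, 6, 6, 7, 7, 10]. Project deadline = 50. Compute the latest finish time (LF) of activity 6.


LF(activity 6) = deadline - sum of successor durations
Successors: activities 7 through 7 with durations [10]
Sum of successor durations = 10
LF = 50 - 10 = 40

40


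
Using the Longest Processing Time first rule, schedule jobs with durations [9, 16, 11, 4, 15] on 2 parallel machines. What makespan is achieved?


Sort jobs in decreasing order (LPT): [16, 15, 11, 9, 4]
Assign each job to the least loaded machine:
  Machine 1: jobs [16, 9, 4], load = 29
  Machine 2: jobs [15, 11], load = 26
Makespan = max load = 29

29


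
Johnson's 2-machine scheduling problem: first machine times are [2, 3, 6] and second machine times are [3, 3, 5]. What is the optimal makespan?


Apply Johnson's rule:
  Group 1 (a <= b): [(1, 2, 3), (2, 3, 3)]
  Group 2 (a > b): [(3, 6, 5)]
Optimal job order: [1, 2, 3]
Schedule:
  Job 1: M1 done at 2, M2 done at 5
  Job 2: M1 done at 5, M2 done at 8
  Job 3: M1 done at 11, M2 done at 16
Makespan = 16

16


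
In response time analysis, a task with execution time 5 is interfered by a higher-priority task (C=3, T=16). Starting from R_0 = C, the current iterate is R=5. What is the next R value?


R_next = C + ceil(R_prev / T_hp) * C_hp
ceil(5 / 16) = ceil(0.3125) = 1
Interference = 1 * 3 = 3
R_next = 5 + 3 = 8

8


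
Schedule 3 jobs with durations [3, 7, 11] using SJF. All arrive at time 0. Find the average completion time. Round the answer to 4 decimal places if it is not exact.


SJF order (ascending): [3, 7, 11]
Completion times:
  Job 1: burst=3, C=3
  Job 2: burst=7, C=10
  Job 3: burst=11, C=21
Average completion = 34/3 = 11.3333

11.3333


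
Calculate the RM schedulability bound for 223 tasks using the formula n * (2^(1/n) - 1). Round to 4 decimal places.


Compute 2^(1/223) = 1.0031131190
Subtract 1: 1.0031131190 - 1 = 0.0031131190
Multiply by n: 223 * 0.0031131190 = 0.6942255370
Round to 4 dp: 0.6942

0.6942


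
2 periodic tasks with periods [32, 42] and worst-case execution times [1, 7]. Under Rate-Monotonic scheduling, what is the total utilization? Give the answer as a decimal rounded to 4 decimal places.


Compute individual utilizations (exact fractions):
  Task 1: C/T = 1/32 (approx. 0.0313)
  Task 2: C/T = 7/42 = 1/6 (approx. 0.1667)
Total utilization U = 1/32 + 1/6 = 19/96
Rounded to 4 decimal places: U = 0.1979
RM (Liu & Layland) bound for 2 tasks = 0.828427; compare with U = 19/96 (approx. 0.197917)
U <= bound, so schedulable by RM sufficient condition.

0.1979


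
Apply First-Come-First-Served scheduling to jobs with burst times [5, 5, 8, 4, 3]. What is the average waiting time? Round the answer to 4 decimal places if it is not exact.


FCFS order (as given): [5, 5, 8, 4, 3]
Waiting times:
  Job 1: wait = 0
  Job 2: wait = 5
  Job 3: wait = 10
  Job 4: wait = 18
  Job 5: wait = 22
Sum of waiting times = 55
Average waiting time = 55/5 = 11.0

11.0


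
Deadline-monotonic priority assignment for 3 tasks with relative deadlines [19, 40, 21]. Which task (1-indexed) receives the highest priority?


Sort tasks by relative deadline (ascending):
  Task 1: deadline = 19
  Task 3: deadline = 21
  Task 2: deadline = 40
Priority order (highest first): [1, 3, 2]
Highest priority task = 1

1


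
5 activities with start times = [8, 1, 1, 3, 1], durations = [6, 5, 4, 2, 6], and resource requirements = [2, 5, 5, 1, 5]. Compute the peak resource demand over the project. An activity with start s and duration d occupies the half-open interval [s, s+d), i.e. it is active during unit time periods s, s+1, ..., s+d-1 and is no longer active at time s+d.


Each activity i is active on [start_i, start_i + duration_i).
Compute total resource usage per time slot:
  t=0: active resources = [], total = 0
  t=1: active resources = [5, 5, 5], total = 15
  t=2: active resources = [5, 5, 5], total = 15
  t=3: active resources = [5, 5, 1, 5], total = 16
  t=4: active resources = [5, 5, 1, 5], total = 16
  t=5: active resources = [5, 5], total = 10
  t=6: active resources = [5], total = 5
  t=7: active resources = [], total = 0
  t=8: active resources = [2], total = 2
  t=9: active resources = [2], total = 2
  t=10: active resources = [2], total = 2
  t=11: active resources = [2], total = 2
  t=12: active resources = [2], total = 2
  t=13: active resources = [2], total = 2
Peak resource demand = 16

16


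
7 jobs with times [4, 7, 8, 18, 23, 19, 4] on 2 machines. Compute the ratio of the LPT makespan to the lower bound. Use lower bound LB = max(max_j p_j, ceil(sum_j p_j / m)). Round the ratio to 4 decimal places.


LPT order: [23, 19, 18, 8, 7, 4, 4]
Machine loads after assignment: [42, 41]
LPT makespan = 42
Lower bound = max(max_job, ceil(total/2)) = max(23, 42) = 42
Ratio = 42 / 42 = 1.0

1.0


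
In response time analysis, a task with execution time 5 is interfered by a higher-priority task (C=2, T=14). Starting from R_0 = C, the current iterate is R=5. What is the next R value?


R_next = C + ceil(R_prev / T_hp) * C_hp
ceil(5 / 14) = ceil(0.3571) = 1
Interference = 1 * 2 = 2
R_next = 5 + 2 = 7

7


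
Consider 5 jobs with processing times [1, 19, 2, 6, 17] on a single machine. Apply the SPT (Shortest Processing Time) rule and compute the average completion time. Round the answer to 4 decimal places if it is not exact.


Sort jobs by processing time (SPT order): [1, 2, 6, 17, 19]
Compute completion times sequentially:
  Job 1: processing = 1, completes at 1
  Job 2: processing = 2, completes at 3
  Job 3: processing = 6, completes at 9
  Job 4: processing = 17, completes at 26
  Job 5: processing = 19, completes at 45
Sum of completion times = 84
Average completion time = 84/5 = 16.8

16.8


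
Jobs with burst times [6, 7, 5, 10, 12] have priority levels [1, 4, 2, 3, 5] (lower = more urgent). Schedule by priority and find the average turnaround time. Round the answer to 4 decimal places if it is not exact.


Sort by priority (ascending = highest first):
Order: [(1, 6), (2, 5), (3, 10), (4, 7), (5, 12)]
Completion times:
  Priority 1, burst=6, C=6
  Priority 2, burst=5, C=11
  Priority 3, burst=10, C=21
  Priority 4, burst=7, C=28
  Priority 5, burst=12, C=40
Average turnaround = 106/5 = 21.2

21.2


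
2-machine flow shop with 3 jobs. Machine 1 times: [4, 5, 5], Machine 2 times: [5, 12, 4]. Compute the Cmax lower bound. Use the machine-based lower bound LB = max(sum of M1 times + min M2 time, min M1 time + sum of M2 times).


LB1 = sum(M1 times) + min(M2 times) = 14 + 4 = 18
LB2 = min(M1 times) + sum(M2 times) = 4 + 21 = 25
Lower bound = max(LB1, LB2) = max(18, 25) = 25

25


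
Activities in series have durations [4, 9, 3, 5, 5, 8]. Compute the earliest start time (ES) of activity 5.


Activity 5 starts after activities 1 through 4 complete.
Predecessor durations: [4, 9, 3, 5]
ES = 4 + 9 + 3 + 5 = 21

21


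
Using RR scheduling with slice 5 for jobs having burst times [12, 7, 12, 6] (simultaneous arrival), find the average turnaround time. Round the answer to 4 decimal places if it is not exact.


Time quantum = 5
Execution trace:
  J1 runs 5 units, time = 5
  J2 runs 5 units, time = 10
  J3 runs 5 units, time = 15
  J4 runs 5 units, time = 20
  J1 runs 5 units, time = 25
  J2 runs 2 units, time = 27
  J3 runs 5 units, time = 32
  J4 runs 1 units, time = 33
  J1 runs 2 units, time = 35
  J3 runs 2 units, time = 37
Finish times: [35, 27, 37, 33]
Average turnaround = 132/4 = 33.0

33.0


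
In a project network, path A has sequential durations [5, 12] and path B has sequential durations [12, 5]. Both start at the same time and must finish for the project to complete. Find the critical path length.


Path A total = 5 + 12 = 17
Path B total = 12 + 5 = 17
Critical path = longest path = max(17, 17) = 17

17


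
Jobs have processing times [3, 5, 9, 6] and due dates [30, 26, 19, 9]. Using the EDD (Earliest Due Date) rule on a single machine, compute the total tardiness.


Sort by due date (EDD order): [(6, 9), (9, 19), (5, 26), (3, 30)]
Compute completion times and tardiness:
  Job 1: p=6, d=9, C=6, tardiness=max(0,6-9)=0
  Job 2: p=9, d=19, C=15, tardiness=max(0,15-19)=0
  Job 3: p=5, d=26, C=20, tardiness=max(0,20-26)=0
  Job 4: p=3, d=30, C=23, tardiness=max(0,23-30)=0
Total tardiness = 0

0


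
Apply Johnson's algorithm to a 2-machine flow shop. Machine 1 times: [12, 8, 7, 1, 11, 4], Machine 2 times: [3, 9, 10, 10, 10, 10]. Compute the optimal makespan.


Apply Johnson's rule:
  Group 1 (a <= b): [(4, 1, 10), (6, 4, 10), (3, 7, 10), (2, 8, 9)]
  Group 2 (a > b): [(5, 11, 10), (1, 12, 3)]
Optimal job order: [4, 6, 3, 2, 5, 1]
Schedule:
  Job 4: M1 done at 1, M2 done at 11
  Job 6: M1 done at 5, M2 done at 21
  Job 3: M1 done at 12, M2 done at 31
  Job 2: M1 done at 20, M2 done at 40
  Job 5: M1 done at 31, M2 done at 50
  Job 1: M1 done at 43, M2 done at 53
Makespan = 53

53


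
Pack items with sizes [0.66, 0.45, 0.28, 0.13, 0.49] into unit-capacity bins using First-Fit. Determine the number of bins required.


Place items sequentially using First-Fit:
  Item 0.66 -> new Bin 1
  Item 0.45 -> new Bin 2
  Item 0.28 -> Bin 1 (now 0.94)
  Item 0.13 -> Bin 2 (now 0.58)
  Item 0.49 -> new Bin 3
Total bins used = 3

3


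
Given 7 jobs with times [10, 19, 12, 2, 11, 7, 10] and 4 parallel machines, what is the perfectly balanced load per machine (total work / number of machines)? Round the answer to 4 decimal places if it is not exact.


Total processing time = 10 + 19 + 12 + 2 + 11 + 7 + 10 = 71
Number of machines = 4
Ideal balanced load = 71 / 4 = 17.75

17.75


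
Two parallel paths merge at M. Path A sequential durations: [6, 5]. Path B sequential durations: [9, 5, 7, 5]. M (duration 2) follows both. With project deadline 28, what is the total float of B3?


Forward pass: ES(B3) = sum of predecessors on chain B = 14
EF = ES + duration = 14 + 7 = 21
Backward pass: LF(M) = deadline = 28; LS(M) = 28 - 2 = 26
LF(B3) = LS(M) - sum(successors on chain B) = 26 - 5 = 21
LS = LF - duration = 21 - 7 = 14
Total float = LS - ES = 14 - 14 = 0

0


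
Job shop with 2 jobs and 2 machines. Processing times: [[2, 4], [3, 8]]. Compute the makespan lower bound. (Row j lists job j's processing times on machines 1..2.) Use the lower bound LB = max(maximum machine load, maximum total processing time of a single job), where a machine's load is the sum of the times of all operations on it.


Machine loads:
  Machine 1: 2 + 3 = 5
  Machine 2: 4 + 8 = 12
Max machine load = 12
Job totals:
  Job 1: 6
  Job 2: 11
Max job total = 11
Lower bound = max(12, 11) = 12

12


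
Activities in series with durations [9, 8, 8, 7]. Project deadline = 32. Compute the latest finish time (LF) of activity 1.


LF(activity 1) = deadline - sum of successor durations
Successors: activities 2 through 4 with durations [8, 8, 7]
Sum of successor durations = 23
LF = 32 - 23 = 9

9


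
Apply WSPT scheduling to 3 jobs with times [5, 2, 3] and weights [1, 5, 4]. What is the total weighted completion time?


Compute p/w ratios and sort ascending (WSPT): [(2, 5), (3, 4), (5, 1)]
Compute weighted completion times:
  Job (p=2,w=5): C=2, w*C=5*2=10
  Job (p=3,w=4): C=5, w*C=4*5=20
  Job (p=5,w=1): C=10, w*C=1*10=10
Total weighted completion time = 40

40


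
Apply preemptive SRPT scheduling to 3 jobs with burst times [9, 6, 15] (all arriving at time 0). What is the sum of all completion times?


Since all jobs arrive at t=0, SRPT equals SPT ordering.
SPT order: [6, 9, 15]
Completion times:
  Job 1: p=6, C=6
  Job 2: p=9, C=15
  Job 3: p=15, C=30
Total completion time = 6 + 15 + 30 = 51

51


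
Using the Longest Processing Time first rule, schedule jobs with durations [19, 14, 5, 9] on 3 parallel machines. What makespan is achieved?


Sort jobs in decreasing order (LPT): [19, 14, 9, 5]
Assign each job to the least loaded machine:
  Machine 1: jobs [19], load = 19
  Machine 2: jobs [14], load = 14
  Machine 3: jobs [9, 5], load = 14
Makespan = max load = 19

19


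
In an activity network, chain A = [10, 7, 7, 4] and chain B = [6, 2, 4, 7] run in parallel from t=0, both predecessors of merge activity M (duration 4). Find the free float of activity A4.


ES(A4) = sum of predecessors on chain A = 24
EF(A4) = ES + duration = 24 + 4 = 28
Successor of A4 is M. ES(M) = max(sum(A), sum(B)) = max(28, 19) = 28
Free float = ES(successor) - EF(current) = 28 - 28 = 0

0


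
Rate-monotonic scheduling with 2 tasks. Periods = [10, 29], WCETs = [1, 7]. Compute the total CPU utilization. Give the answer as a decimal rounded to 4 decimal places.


Compute individual utilizations (exact fractions):
  Task 1: C/T = 1/10 (approx. 0.1)
  Task 2: C/T = 7/29 (approx. 0.2414)
Total utilization U = 1/10 + 7/29 = 99/290
Rounded to 4 decimal places: U = 0.3414
RM (Liu & Layland) bound for 2 tasks = 0.828427; compare with U = 99/290 (approx. 0.341379)
U <= bound, so schedulable by RM sufficient condition.

0.3414


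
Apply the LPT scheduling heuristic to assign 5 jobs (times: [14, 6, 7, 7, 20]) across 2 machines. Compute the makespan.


Sort jobs in decreasing order (LPT): [20, 14, 7, 7, 6]
Assign each job to the least loaded machine:
  Machine 1: jobs [20, 7], load = 27
  Machine 2: jobs [14, 7, 6], load = 27
Makespan = max load = 27

27


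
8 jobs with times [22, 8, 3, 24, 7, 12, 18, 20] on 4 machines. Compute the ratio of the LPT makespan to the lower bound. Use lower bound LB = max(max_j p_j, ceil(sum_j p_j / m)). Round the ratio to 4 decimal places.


LPT order: [24, 22, 20, 18, 12, 8, 7, 3]
Machine loads after assignment: [27, 29, 28, 30]
LPT makespan = 30
Lower bound = max(max_job, ceil(total/4)) = max(24, 29) = 29
Ratio = 30 / 29 = 1.0345

1.0345


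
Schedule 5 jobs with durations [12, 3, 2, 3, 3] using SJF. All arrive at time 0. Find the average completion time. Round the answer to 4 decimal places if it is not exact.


SJF order (ascending): [2, 3, 3, 3, 12]
Completion times:
  Job 1: burst=2, C=2
  Job 2: burst=3, C=5
  Job 3: burst=3, C=8
  Job 4: burst=3, C=11
  Job 5: burst=12, C=23
Average completion = 49/5 = 9.8

9.8


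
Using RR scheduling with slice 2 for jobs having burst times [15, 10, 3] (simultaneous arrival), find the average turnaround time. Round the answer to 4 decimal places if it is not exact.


Time quantum = 2
Execution trace:
  J1 runs 2 units, time = 2
  J2 runs 2 units, time = 4
  J3 runs 2 units, time = 6
  J1 runs 2 units, time = 8
  J2 runs 2 units, time = 10
  J3 runs 1 units, time = 11
  J1 runs 2 units, time = 13
  J2 runs 2 units, time = 15
  J1 runs 2 units, time = 17
  J2 runs 2 units, time = 19
  J1 runs 2 units, time = 21
  J2 runs 2 units, time = 23
  J1 runs 2 units, time = 25
  J1 runs 2 units, time = 27
  J1 runs 1 units, time = 28
Finish times: [28, 23, 11]
Average turnaround = 62/3 = 20.6667

20.6667


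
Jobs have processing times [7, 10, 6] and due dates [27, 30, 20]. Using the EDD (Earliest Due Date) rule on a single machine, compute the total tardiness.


Sort by due date (EDD order): [(6, 20), (7, 27), (10, 30)]
Compute completion times and tardiness:
  Job 1: p=6, d=20, C=6, tardiness=max(0,6-20)=0
  Job 2: p=7, d=27, C=13, tardiness=max(0,13-27)=0
  Job 3: p=10, d=30, C=23, tardiness=max(0,23-30)=0
Total tardiness = 0

0


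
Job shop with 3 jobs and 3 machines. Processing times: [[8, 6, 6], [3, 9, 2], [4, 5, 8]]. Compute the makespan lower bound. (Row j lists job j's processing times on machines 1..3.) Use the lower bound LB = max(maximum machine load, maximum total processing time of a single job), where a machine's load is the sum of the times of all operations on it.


Machine loads:
  Machine 1: 8 + 3 + 4 = 15
  Machine 2: 6 + 9 + 5 = 20
  Machine 3: 6 + 2 + 8 = 16
Max machine load = 20
Job totals:
  Job 1: 20
  Job 2: 14
  Job 3: 17
Max job total = 20
Lower bound = max(20, 20) = 20

20


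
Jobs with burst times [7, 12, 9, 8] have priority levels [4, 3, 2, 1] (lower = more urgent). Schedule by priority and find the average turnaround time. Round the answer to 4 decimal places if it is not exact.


Sort by priority (ascending = highest first):
Order: [(1, 8), (2, 9), (3, 12), (4, 7)]
Completion times:
  Priority 1, burst=8, C=8
  Priority 2, burst=9, C=17
  Priority 3, burst=12, C=29
  Priority 4, burst=7, C=36
Average turnaround = 90/4 = 22.5

22.5


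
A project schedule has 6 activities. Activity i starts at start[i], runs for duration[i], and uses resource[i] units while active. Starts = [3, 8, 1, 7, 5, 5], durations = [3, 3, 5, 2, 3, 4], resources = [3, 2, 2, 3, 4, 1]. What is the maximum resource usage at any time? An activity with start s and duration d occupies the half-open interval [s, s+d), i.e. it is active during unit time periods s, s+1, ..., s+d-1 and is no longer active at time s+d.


Each activity i is active on [start_i, start_i + duration_i).
Compute total resource usage per time slot:
  t=0: active resources = [], total = 0
  t=1: active resources = [2], total = 2
  t=2: active resources = [2], total = 2
  t=3: active resources = [3, 2], total = 5
  t=4: active resources = [3, 2], total = 5
  t=5: active resources = [3, 2, 4, 1], total = 10
  t=6: active resources = [4, 1], total = 5
  t=7: active resources = [3, 4, 1], total = 8
  t=8: active resources = [2, 3, 1], total = 6
  t=9: active resources = [2], total = 2
  t=10: active resources = [2], total = 2
Peak resource demand = 10

10


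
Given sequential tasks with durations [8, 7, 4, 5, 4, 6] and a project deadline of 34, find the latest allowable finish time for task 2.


LF(activity 2) = deadline - sum of successor durations
Successors: activities 3 through 6 with durations [4, 5, 4, 6]
Sum of successor durations = 19
LF = 34 - 19 = 15

15


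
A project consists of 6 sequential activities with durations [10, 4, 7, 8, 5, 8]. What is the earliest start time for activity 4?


Activity 4 starts after activities 1 through 3 complete.
Predecessor durations: [10, 4, 7]
ES = 10 + 4 + 7 = 21

21


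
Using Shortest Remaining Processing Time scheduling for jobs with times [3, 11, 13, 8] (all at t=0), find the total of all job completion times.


Since all jobs arrive at t=0, SRPT equals SPT ordering.
SPT order: [3, 8, 11, 13]
Completion times:
  Job 1: p=3, C=3
  Job 2: p=8, C=11
  Job 3: p=11, C=22
  Job 4: p=13, C=35
Total completion time = 3 + 11 + 22 + 35 = 71

71


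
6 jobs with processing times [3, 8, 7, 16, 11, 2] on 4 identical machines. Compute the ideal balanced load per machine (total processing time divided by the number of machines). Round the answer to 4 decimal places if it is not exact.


Total processing time = 3 + 8 + 7 + 16 + 11 + 2 = 47
Number of machines = 4
Ideal balanced load = 47 / 4 = 11.75

11.75


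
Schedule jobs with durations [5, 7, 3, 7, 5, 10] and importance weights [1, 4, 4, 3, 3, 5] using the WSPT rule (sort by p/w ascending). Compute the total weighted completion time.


Compute p/w ratios and sort ascending (WSPT): [(3, 4), (5, 3), (7, 4), (10, 5), (7, 3), (5, 1)]
Compute weighted completion times:
  Job (p=3,w=4): C=3, w*C=4*3=12
  Job (p=5,w=3): C=8, w*C=3*8=24
  Job (p=7,w=4): C=15, w*C=4*15=60
  Job (p=10,w=5): C=25, w*C=5*25=125
  Job (p=7,w=3): C=32, w*C=3*32=96
  Job (p=5,w=1): C=37, w*C=1*37=37
Total weighted completion time = 354

354


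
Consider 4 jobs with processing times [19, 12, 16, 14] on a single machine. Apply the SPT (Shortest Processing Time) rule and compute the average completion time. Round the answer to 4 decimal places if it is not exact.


Sort jobs by processing time (SPT order): [12, 14, 16, 19]
Compute completion times sequentially:
  Job 1: processing = 12, completes at 12
  Job 2: processing = 14, completes at 26
  Job 3: processing = 16, completes at 42
  Job 4: processing = 19, completes at 61
Sum of completion times = 141
Average completion time = 141/4 = 35.25

35.25


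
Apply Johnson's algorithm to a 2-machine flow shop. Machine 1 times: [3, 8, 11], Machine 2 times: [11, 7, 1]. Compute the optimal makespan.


Apply Johnson's rule:
  Group 1 (a <= b): [(1, 3, 11)]
  Group 2 (a > b): [(2, 8, 7), (3, 11, 1)]
Optimal job order: [1, 2, 3]
Schedule:
  Job 1: M1 done at 3, M2 done at 14
  Job 2: M1 done at 11, M2 done at 21
  Job 3: M1 done at 22, M2 done at 23
Makespan = 23

23


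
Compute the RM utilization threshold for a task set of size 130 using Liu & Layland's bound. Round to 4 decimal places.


Compute 2^(1/130) = 1.0053461413
Subtract 1: 1.0053461413 - 1 = 0.0053461413
Multiply by n: 130 * 0.0053461413 = 0.6949983690
Round to 4 dp: 0.6950

0.6950


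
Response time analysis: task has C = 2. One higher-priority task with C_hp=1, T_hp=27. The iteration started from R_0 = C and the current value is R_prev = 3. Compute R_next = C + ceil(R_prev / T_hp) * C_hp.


R_next = C + ceil(R_prev / T_hp) * C_hp
ceil(3 / 27) = ceil(0.1111) = 1
Interference = 1 * 1 = 1
R_next = 2 + 1 = 3
R_next = R_prev, so the iteration has converged (response time = 3).

3


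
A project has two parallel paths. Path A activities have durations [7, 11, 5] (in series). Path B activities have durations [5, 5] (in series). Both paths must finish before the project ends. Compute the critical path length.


Path A total = 7 + 11 + 5 = 23
Path B total = 5 + 5 = 10
Critical path = longest path = max(23, 10) = 23

23


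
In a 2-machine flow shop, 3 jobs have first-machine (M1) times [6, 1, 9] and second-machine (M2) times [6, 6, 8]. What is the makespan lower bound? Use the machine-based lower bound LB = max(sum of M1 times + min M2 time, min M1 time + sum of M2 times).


LB1 = sum(M1 times) + min(M2 times) = 16 + 6 = 22
LB2 = min(M1 times) + sum(M2 times) = 1 + 20 = 21
Lower bound = max(LB1, LB2) = max(22, 21) = 22

22


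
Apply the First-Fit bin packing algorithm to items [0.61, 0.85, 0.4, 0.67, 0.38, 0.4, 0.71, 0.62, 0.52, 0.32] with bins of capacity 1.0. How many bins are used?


Place items sequentially using First-Fit:
  Item 0.61 -> new Bin 1
  Item 0.85 -> new Bin 2
  Item 0.4 -> new Bin 3
  Item 0.67 -> new Bin 4
  Item 0.38 -> Bin 1 (now 0.99)
  Item 0.4 -> Bin 3 (now 0.8)
  Item 0.71 -> new Bin 5
  Item 0.62 -> new Bin 6
  Item 0.52 -> new Bin 7
  Item 0.32 -> Bin 4 (now 0.99)
Total bins used = 7

7


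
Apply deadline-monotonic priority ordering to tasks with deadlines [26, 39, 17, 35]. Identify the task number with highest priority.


Sort tasks by relative deadline (ascending):
  Task 3: deadline = 17
  Task 1: deadline = 26
  Task 4: deadline = 35
  Task 2: deadline = 39
Priority order (highest first): [3, 1, 4, 2]
Highest priority task = 3

3


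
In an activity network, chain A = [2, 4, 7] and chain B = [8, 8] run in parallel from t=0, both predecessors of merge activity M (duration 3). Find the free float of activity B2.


ES(B2) = sum of predecessors on chain B = 8
EF(B2) = ES + duration = 8 + 8 = 16
Successor of B2 is M. ES(M) = max(sum(A), sum(B)) = max(13, 16) = 16
Free float = ES(successor) - EF(current) = 16 - 16 = 0

0


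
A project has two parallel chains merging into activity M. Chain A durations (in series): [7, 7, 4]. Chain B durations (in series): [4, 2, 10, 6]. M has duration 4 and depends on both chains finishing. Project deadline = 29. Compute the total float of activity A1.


Forward pass: ES(A1) = sum of predecessors on chain A = 0
EF = ES + duration = 0 + 7 = 7
Backward pass: LF(M) = deadline = 29; LS(M) = 29 - 4 = 25
LF(A1) = LS(M) - sum(successors on chain A) = 25 - 11 = 14
LS = LF - duration = 14 - 7 = 7
Total float = LS - ES = 7 - 0 = 7

7


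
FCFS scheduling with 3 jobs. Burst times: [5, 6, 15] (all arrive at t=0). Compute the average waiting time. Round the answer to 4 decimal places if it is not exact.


FCFS order (as given): [5, 6, 15]
Waiting times:
  Job 1: wait = 0
  Job 2: wait = 5
  Job 3: wait = 11
Sum of waiting times = 16
Average waiting time = 16/3 = 5.3333

5.3333


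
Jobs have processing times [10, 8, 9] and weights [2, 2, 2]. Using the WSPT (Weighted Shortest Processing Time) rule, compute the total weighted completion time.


Compute p/w ratios and sort ascending (WSPT): [(8, 2), (9, 2), (10, 2)]
Compute weighted completion times:
  Job (p=8,w=2): C=8, w*C=2*8=16
  Job (p=9,w=2): C=17, w*C=2*17=34
  Job (p=10,w=2): C=27, w*C=2*27=54
Total weighted completion time = 104

104
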